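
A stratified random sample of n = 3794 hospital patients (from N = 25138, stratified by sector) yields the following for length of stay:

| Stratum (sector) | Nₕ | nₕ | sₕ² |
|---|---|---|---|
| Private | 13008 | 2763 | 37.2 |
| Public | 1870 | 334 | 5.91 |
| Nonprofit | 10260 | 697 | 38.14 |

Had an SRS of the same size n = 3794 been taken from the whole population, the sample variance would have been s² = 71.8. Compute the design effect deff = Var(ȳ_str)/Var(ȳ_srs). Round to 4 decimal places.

Var(ȳ_str) = Σ Wₕ²(1−fₕ)sₕ²/nₕ with Wₕ = Nₕ/25138:
  Private: (13008/25138)²·(1−2763/13008)·37.2/2763 = 0.0028393773
  Public: (1870/25138)²·(1−334/1870)·5.91/334 = 8.0428949 × 10^-5
  Nonprofit: (10260/25138)²·(1−697/10260)·38.14/697 = 0.0084962637
  → Var(ȳ_str) = 0.01141607.
Var(ȳ_srs) = (1 − 3794/25138)·71.8/3794 = 0.016068384.
deff = 0.01141607 / 0.016068384 = 0.7105.

0.7105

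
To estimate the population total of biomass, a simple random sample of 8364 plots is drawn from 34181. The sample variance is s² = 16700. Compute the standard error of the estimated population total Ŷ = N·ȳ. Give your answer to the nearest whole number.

Var(Ŷ) = N²·Var(ȳ) = N²·(1 − n/N)·s²/n.
f = 8364/34181 = 0.24469735; Var(ȳ) = 0.75530265·16700/8364 = 1.5080768.
Var(Ŷ) = 34181² · 1.5080768 = 1.7619476 × 10^9.
SE(Ŷ) = √(1.7619476 × 10^9) = 41976.

41976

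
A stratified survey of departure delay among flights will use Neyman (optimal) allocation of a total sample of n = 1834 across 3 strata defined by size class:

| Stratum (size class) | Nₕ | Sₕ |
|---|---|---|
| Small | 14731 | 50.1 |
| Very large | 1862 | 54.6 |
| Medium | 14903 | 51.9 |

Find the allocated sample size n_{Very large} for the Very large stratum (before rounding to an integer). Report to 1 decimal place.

Neyman allocation: nₕ = n·NₕSₕ / Σⱼ NⱼSⱼ.
Σ NⱼSⱼ = 14731·50.1 + 1862·54.6 + 14903·51.9 = 1.613154 × 10^6.
n_{Very large} = 1834·1862·54.6 / (1.613154 × 10^6) = 115.6.

115.6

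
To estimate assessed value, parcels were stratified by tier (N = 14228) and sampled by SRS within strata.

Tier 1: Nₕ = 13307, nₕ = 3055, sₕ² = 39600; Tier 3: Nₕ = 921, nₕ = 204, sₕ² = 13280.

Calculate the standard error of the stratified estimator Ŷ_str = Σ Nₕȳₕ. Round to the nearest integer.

42560

Var(Ŷ_str) = Σₕ Nₕ²(1 − fₕ)sₕ²/nₕ.
Tier 1: 13307²·(1 − 3055/13307)·39600/3055 = 1.7683683 × 10^9.
Tier 3: 921²·(1 − 204/921)·13280/204 = 4.2987946 × 10^7.
Sum = 1.8113562 × 10^9.
SE = √(1.8113562 × 10^9) = 42560.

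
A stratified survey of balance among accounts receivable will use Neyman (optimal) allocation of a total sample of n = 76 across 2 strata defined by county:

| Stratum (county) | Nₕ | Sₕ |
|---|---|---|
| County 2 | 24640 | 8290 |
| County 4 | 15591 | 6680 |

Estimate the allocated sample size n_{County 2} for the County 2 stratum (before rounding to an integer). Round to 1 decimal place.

50.3

Neyman allocation: nₕ = n·NₕSₕ / Σⱼ NⱼSⱼ.
Σ NⱼSⱼ = 24640·8290 + 15591·6680 = 3.0841348 × 10^8.
n_{County 2} = 76·24640·8290 / (3.0841348 × 10^8) = 50.3.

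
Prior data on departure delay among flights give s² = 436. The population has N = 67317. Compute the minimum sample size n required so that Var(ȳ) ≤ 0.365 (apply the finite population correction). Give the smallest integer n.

Without fpc, n₀ = s²/D = 436/0.365 = 1194.5205.
With fpc, (1 − n/N)·s²/n ≤ D requires n ≥ n₀/(1 + n₀/N) = 1194.5205/(1 + 1194.5205/67317) = 1173.6936.
Rounding up, n = 1174.

1174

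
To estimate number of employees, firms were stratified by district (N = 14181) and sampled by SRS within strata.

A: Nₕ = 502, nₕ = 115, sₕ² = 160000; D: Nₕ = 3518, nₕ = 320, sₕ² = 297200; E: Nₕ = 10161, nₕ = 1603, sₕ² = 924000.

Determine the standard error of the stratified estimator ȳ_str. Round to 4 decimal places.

17.3940

Var(ȳ_str) = Σₕ Wₕ²(1 − fₕ)sₕ²/nₕ with Wₕ = Nₕ/N, N = 14181.
A: Wₕ = 0.03539948; term = 0.03539948²·(1 − 0.22908367)·160000/115 = 1.3440738.
D: Wₕ = 0.24807841; term = 0.24807841²·(1 − 0.09096077)·297200/320 = 51.958835.
E: Wₕ = 0.71652211; term = 0.71652211²·(1 − 0.15776006)·924000/1603 = 249.24903.
Sum = 302.55194.
SE = √(302.55194) = 17.3940.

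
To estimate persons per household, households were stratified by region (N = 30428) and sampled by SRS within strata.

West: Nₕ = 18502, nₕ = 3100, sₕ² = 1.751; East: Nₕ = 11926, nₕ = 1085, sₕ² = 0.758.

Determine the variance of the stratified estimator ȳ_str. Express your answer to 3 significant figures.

Var(ȳ_str) = Σₕ Wₕ²(1 − fₕ)sₕ²/nₕ with Wₕ = Nₕ/N, N = 30428.
West: Wₕ = 0.60805837; term = 0.60805837²·(1 − 0.16754945)·1.751/3100 = 1.7384949 × 10^-4.
East: Wₕ = 0.39194163; term = 0.39194163²·(1 − 0.09097770)·0.758/1085 = 9.7556633 × 10^-5.
Sum = 2.7140612 × 10^-4.

2.71 × 10^-4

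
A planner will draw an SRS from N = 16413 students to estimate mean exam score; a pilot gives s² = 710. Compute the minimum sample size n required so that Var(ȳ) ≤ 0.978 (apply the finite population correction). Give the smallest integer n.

Without fpc, n₀ = s²/D = 710/0.978 = 725.9714.
With fpc, (1 − n/N)·s²/n ≤ D requires n ≥ n₀/(1 + n₀/N) = 725.9714/(1 + 725.9714/16413) = 695.2208.
Rounding up, n = 696.

696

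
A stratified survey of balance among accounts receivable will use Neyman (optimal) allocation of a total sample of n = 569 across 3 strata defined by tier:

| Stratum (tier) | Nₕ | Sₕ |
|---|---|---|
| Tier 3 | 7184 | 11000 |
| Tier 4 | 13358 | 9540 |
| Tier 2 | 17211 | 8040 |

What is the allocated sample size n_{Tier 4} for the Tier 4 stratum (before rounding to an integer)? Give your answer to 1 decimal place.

210.3

Neyman allocation: nₕ = n·NₕSₕ / Σⱼ NⱼSⱼ.
Σ NⱼSⱼ = 7184·11000 + 13358·9540 + 17211·8040 = 3.4483576 × 10^8.
n_{Tier 4} = 569·13358·9540 / (3.4483576 × 10^8) = 210.3.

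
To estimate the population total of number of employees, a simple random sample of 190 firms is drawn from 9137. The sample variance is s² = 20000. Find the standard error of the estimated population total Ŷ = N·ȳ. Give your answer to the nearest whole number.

92764

Var(Ŷ) = N²·Var(ȳ) = N²·(1 − n/N)·s²/n.
f = 190/9137 = 0.02079457; Var(ȳ) = 0.97920543·20000/190 = 103.07426.
Var(Ŷ) = 9137² · 103.07426 = 8.6051308 × 10^9.
SE(Ŷ) = √(8.6051308 × 10^9) = 92764.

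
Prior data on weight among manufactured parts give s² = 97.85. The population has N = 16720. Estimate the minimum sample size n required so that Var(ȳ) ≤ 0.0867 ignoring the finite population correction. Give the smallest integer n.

1129

Without fpc, n₀ = s²/D = 97.85/0.0867 = 1128.6044.
Rounding up, n = 1129.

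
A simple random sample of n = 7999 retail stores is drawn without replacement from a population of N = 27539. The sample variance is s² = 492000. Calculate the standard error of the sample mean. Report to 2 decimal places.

6.61

Under SRS without replacement, Var(ȳ) = (1 − f)·s²/n with f = n/N = 7999/27539 = 0.29046080.
Var(ȳ) = (1 − 0.29046080)·492000/7999 = 0.70953920·61.507688 = 43.642116.
SE(ȳ) = √(43.642116) = 6.61.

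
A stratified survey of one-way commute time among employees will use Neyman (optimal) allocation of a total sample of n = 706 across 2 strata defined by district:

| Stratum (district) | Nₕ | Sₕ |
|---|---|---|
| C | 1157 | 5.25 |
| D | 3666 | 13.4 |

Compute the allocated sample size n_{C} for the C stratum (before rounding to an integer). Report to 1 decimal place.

Neyman allocation: nₕ = n·NₕSₕ / Σⱼ NⱼSⱼ.
Σ NⱼSⱼ = 1157·5.25 + 3666·13.4 = 55198.65.
n_{C} = 706·1157·5.25 / 55198.65 = 77.7.

77.7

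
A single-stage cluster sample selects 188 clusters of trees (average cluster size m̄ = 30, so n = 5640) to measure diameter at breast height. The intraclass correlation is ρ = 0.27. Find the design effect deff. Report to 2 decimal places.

deff = 1 + (30 − 1)·0.27 = 1 + 7.83 = 8.83.

8.83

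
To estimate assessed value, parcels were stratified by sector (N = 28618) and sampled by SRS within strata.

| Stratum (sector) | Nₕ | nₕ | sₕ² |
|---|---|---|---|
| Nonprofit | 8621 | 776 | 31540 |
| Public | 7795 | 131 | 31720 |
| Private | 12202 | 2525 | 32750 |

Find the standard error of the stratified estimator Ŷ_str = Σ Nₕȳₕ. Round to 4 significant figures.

136900

Var(Ŷ_str) = Σₕ Nₕ²(1 − fₕ)sₕ²/nₕ.
Nonprofit: 8621²·(1 − 776/8621)·31540/776 = 2.748847 × 10^9.
Public: 7795²·(1 − 131/7795)·31720/131 = 1.4465502 × 10^10.
Private: 12202²·(1 − 2525/12202)·32750/2525 = 1.5315165 × 10^9.
Sum = 1.8745866 × 10^10.
SE = √(1.8745866 × 10^10) = 136900.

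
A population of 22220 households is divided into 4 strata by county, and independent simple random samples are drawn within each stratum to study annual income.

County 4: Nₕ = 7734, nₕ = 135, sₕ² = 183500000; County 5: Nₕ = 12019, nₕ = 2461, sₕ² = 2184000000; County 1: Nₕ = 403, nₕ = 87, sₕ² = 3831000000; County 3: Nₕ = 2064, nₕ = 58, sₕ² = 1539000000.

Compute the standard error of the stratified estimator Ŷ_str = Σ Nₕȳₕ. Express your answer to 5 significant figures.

Var(Ŷ_str) = Σₕ Nₕ²(1 − fₕ)sₕ²/nₕ.
County 4: 7734²·(1 − 135/7734)·183500000/135 = 7.9884572 × 10^13.
County 5: 12019²·(1 − 2461/12019)·2184000000/2461 = 1.0194745 × 10^14.
County 1: 403²·(1 − 87/403)·3831000000/87 = 5.6077033 × 10^12.
County 3: 2064²·(1 − 58/2064)·1539000000/58 = 1.0986295 × 10^14.
Sum = 2.9730268 × 10^14.
SE = √(2.9730268 × 10^14) = 1.7242 × 10^7.

1.7242 × 10^7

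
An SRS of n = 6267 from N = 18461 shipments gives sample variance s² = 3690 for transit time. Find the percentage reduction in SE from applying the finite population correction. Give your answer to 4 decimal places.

f = n/N = 6267/18461 = 0.33947240.
SE_no-fpc = √(s²/n) = 0.76733205; SE_fpc = √((1−f)s²/n) = 0.62363261.
Ratio = √(1−f) = 0.81272849. Reduction = 100·(1 − 0.81272849) = 18.7272%.

18.7272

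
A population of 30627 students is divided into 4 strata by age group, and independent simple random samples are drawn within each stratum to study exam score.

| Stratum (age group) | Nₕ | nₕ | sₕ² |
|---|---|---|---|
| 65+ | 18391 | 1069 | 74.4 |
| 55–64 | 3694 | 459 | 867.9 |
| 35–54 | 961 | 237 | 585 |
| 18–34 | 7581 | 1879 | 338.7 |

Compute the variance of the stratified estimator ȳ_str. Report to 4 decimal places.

0.0579

Var(ȳ_str) = Σₕ Wₕ²(1 − fₕ)sₕ²/nₕ with Wₕ = Nₕ/N, N = 30627.
65+: Wₕ = 0.60048323; term = 0.60048323²·(1 − 0.05812626)·74.4/1069 = 0.023636855.
55–64: Wₕ = 0.12061253; term = 0.12061253²·(1 − 0.12425555)·867.9/459 = 0.024089027.
35–54: Wₕ = 0.03137754; term = 0.03137754²·(1 − 0.24661811)·585/237 = 0.0018308829.
18–34: Wₕ = 0.24752669; term = 0.24752669²·(1 − 0.24785648)·338.7/1879 = 0.0083067896.
Sum = 0.057863555.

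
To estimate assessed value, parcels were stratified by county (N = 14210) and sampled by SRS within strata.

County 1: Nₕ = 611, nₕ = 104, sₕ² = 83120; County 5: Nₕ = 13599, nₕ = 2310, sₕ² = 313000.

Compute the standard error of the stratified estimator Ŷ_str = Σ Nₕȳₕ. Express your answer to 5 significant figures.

Var(Ŷ_str) = Σₕ Nₕ²(1 − fₕ)sₕ²/nₕ.
County 1: 611²·(1 − 104/611)·83120/104 = 2.4758331 × 10^8.
County 5: 13599²·(1 − 2310/13599)·313000/2310 = 2.0801507 × 10^10.
Sum = 2.104909 × 10^10.
SE = √(2.104909 × 10^10) = 145080.

145080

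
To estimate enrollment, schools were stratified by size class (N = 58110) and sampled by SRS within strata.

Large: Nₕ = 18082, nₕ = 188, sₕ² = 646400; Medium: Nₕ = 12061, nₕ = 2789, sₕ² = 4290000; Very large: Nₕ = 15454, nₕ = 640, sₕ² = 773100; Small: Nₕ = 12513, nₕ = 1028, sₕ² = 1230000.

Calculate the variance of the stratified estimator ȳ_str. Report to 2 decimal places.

Var(ȳ_str) = Σₕ Wₕ²(1 − fₕ)sₕ²/nₕ with Wₕ = Nₕ/N, N = 58110.
Large: Wₕ = 0.31116847; term = 0.31116847²·(1 − 0.01039708)·646400/188 = 329.45465.
Medium: Wₕ = 0.20755464; term = 0.20755464²·(1 − 0.23124119)·4290000/2789 = 50.940566.
Very large: Wₕ = 0.26594390; term = 0.26594390²·(1 − 0.04141323)·773100/640 = 81.89685.
Small: Wₕ = 0.21533299; term = 0.21533299²·(1 − 0.08215456)·1230000/1028 = 50.921676.
Sum = 513.21374.

513.21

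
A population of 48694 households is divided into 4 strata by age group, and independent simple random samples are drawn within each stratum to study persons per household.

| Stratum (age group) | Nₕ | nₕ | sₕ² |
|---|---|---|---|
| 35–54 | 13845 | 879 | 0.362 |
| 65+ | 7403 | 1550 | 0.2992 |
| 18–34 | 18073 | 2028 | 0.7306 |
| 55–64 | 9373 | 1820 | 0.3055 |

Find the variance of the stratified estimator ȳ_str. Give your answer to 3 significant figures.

8.38 × 10^-5

Var(ȳ_str) = Σₕ Wₕ²(1 − fₕ)sₕ²/nₕ with Wₕ = Nₕ/N, N = 48694.
35–54: Wₕ = 0.28432661; term = 0.28432661²·(1 − 0.06348862)·0.362/879 = 3.1179401 × 10^-5.
65+: Wₕ = 0.15203105; term = 0.15203105²·(1 − 0.20937458)·0.2992/1550 = 3.5274857 × 10^-6.
18–34: Wₕ = 0.37115456; term = 0.37115456²·(1 − 0.11221159)·0.7306/2028 = 4.4058609 × 10^-5.
55–64: Wₕ = 0.19248778; term = 0.19248778²·(1 − 0.19417476)·0.3055/1820 = 5.0117226 × 10^-6.
Sum = 8.3777218 × 10^-5.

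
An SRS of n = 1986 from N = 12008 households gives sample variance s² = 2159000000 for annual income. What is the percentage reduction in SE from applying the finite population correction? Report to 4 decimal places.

8.6430

f = n/N = 1986/12008 = 0.16538974.
SE_no-fpc = √(s²/n) = 1042.6456; SE_fpc = √((1−f)s²/n) = 952.52977.
Ratio = √(1−f) = 0.91357006. Reduction = 100·(1 − 0.91357006) = 8.6430%.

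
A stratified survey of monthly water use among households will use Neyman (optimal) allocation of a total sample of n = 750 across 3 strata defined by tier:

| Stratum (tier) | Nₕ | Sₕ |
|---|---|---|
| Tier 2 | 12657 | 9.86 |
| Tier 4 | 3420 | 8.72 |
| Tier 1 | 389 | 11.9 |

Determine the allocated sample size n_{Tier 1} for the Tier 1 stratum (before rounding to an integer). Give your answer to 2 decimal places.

Neyman allocation: nₕ = n·NₕSₕ / Σⱼ NⱼSⱼ.
Σ NⱼSⱼ = 12657·9.86 + 3420·8.72 + 389·11.9 = 159249.52.
n_{Tier 1} = 750·389·11.9 / 159249.52 = 21.80.

21.80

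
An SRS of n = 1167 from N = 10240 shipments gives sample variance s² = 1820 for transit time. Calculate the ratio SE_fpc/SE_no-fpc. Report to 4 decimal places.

f = n/N = 1167/10240 = 0.11396484.
SE_no-fpc = √(s²/n) = 1.2488212; SE_fpc = √((1−f)s²/n) = 1.1755084.
Ratio = √(1−f) = 0.94129440.

0.9413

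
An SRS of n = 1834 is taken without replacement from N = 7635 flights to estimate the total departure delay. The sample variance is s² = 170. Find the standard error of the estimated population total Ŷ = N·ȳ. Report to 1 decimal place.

2026.2

Var(Ŷ) = N²·Var(ȳ) = N²·(1 − n/N)·s²/n.
f = 1834/7635 = 0.24020956; Var(ȳ) = 0.75979044·170/1834 = 0.070427685.
Var(Ŷ) = 7635² · 0.070427685 = 4.1054569 × 10^6.
SE(Ŷ) = √(4.1054569 × 10^6) = 2026.2.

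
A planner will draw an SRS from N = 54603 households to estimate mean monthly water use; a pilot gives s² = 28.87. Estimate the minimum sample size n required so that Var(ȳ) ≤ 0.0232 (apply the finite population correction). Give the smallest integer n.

1217

Without fpc, n₀ = s²/D = 28.87/0.0232 = 1244.3966.
With fpc, (1 − n/N)·s²/n ≤ D requires n ≥ n₀/(1 + n₀/N) = 1244.3966/(1 + 1244.3966/54603) = 1216.6688.
Rounding up, n = 1217.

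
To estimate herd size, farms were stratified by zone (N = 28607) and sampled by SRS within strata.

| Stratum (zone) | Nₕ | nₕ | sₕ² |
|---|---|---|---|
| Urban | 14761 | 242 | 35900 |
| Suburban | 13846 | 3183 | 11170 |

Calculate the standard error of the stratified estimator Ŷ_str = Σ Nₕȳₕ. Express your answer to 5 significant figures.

Var(Ŷ_str) = Σₕ Nₕ²(1 − fₕ)sₕ²/nₕ.
Urban: 14761²·(1 − 242/14761)·35900/242 = 3.1793004 × 10^10.
Suburban: 13846²·(1 − 3183/13846)·11170/3183 = 5.1810797 × 10^8.
Sum = 3.2311112 × 10^10.
SE = √(3.2311112 × 10^10) = 179750.

179750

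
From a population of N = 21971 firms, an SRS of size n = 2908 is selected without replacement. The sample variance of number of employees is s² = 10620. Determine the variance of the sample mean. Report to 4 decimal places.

Under SRS without replacement, Var(ȳ) = (1 − f)·s²/n with f = n/N = 2908/21971 = 0.13235629.
Var(ȳ) = (1 − 0.13235629)·10620/2908 = 0.86764371·3.6519945 = 3.1686301.

3.1686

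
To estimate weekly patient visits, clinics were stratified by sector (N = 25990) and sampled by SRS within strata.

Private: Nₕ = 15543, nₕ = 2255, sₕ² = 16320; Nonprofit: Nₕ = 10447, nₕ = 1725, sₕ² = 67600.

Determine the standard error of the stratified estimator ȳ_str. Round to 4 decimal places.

Var(ȳ_str) = Σₕ Wₕ²(1 − fₕ)sₕ²/nₕ with Wₕ = Nₕ/N, N = 25990.
Private: Wₕ = 0.59803771; term = 0.59803771²·(1 − 0.14508139)·16320/2255 = 2.212868.
Nonprofit: Wₕ = 0.40196229; term = 0.40196229²·(1 − 0.16511917)·67600/1725 = 5.2863111.
Sum = 7.4991791.
SE = √(7.4991791) = 2.7385.

2.7385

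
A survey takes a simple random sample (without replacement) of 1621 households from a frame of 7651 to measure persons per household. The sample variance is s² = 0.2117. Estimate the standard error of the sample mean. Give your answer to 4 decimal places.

Under SRS without replacement, Var(ȳ) = (1 − f)·s²/n with f = n/N = 1621/7651 = 0.21186773.
Var(ȳ) = (1 − 0.21186773)·0.2117/1621 = 0.78813227·1.305984 × 10^-4 = 1.0292881 × 10^-4.
SE(ȳ) = √(1.0292881 × 10^-4) = 0.0101.

0.0101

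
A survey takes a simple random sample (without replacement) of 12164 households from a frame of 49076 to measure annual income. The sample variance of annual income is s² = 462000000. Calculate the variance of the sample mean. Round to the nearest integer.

Under SRS without replacement, Var(ȳ) = (1 − f)·s²/n with f = n/N = 12164/49076 = 0.24786046.
Var(ȳ) = (1 − 0.24786046)·462000000/12164 = 0.75213954·37980.927 = 28566.957.

28567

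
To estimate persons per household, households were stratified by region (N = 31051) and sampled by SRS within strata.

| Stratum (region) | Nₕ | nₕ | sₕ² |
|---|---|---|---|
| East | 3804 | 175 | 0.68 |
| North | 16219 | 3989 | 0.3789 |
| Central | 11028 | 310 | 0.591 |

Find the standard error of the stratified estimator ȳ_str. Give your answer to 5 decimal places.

Var(ȳ_str) = Σₕ Wₕ²(1 − fₕ)sₕ²/nₕ with Wₕ = Nₕ/N, N = 31051.
East: Wₕ = 0.12250813; term = 0.12250813²·(1 − 0.04600421)·0.68/175 = 5.563488 × 10^-5.
North: Wₕ = 0.52233422; term = 0.52233422²·(1 − 0.24594611)·0.3789/3989 = 1.9541591 × 10^-5.
Central: Wₕ = 0.35515764; term = 0.35515764²·(1 − 0.02811026)·0.591/310 = 2.3371421 × 10^-4.
Sum = 3.0889068 × 10^-4.
SE = √(3.0889068 × 10^-4) = 0.01758.

0.01758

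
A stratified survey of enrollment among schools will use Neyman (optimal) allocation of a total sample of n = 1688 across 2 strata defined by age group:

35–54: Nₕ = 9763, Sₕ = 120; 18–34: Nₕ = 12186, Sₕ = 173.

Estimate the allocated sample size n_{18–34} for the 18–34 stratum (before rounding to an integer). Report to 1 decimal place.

Neyman allocation: nₕ = n·NₕSₕ / Σⱼ NⱼSⱼ.
Σ NⱼSⱼ = 9763·120 + 12186·173 = 3.279738 × 10^6.
n_{18–34} = 1688·12186·173 / (3.279738 × 10^6) = 1085.0.

1085.0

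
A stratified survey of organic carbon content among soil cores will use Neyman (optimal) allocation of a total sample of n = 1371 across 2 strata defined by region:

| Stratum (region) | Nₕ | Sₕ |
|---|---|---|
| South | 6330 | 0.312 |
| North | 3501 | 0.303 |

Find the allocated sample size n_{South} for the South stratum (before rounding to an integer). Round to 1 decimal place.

891.9

Neyman allocation: nₕ = n·NₕSₕ / Σⱼ NⱼSⱼ.
Σ NⱼSⱼ = 6330·0.312 + 3501·0.303 = 3035.763.
n_{South} = 1371·6330·0.312 / 3035.763 = 891.9.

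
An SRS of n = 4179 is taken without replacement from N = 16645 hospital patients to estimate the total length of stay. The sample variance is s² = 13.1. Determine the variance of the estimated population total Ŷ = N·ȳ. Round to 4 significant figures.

650400

Var(Ŷ) = N²·Var(ȳ) = N²·(1 − n/N)·s²/n.
f = 4179/16645 = 0.25106639; Var(ȳ) = 0.74893361·13.1/4179 = 0.0023476981.
Var(Ŷ) = 16645² · 0.0023476981 = 650443.9.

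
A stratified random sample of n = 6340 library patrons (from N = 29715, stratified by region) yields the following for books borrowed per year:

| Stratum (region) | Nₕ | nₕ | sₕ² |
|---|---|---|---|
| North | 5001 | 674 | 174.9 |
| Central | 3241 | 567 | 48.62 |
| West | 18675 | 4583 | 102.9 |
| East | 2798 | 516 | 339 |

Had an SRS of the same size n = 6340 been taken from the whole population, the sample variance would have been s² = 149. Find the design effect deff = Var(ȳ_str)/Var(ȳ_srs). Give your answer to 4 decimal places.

Var(ȳ_str) = Σ Wₕ²(1−fₕ)sₕ²/nₕ with Wₕ = Nₕ/29715:
  North: (5001/29715)²·(1−674/5001)·174.9/674 = 0.0063594886
  Central: (3241/29715)²·(1−567/3241)·48.62/567 = 8.4162933 × 10^-4
  West: (18675/29715)²·(1−4583/18675)·102.9/4583 = 0.0066918669
  East: (2798/29715)²·(1−516/2798)·339/516 = 0.0047507467
  → Var(ȳ_str) = 0.018643732.
Var(ȳ_srs) = (1 − 6340/29715)·149/6340 = 0.018487275.
deff = 0.018643732 / 0.018487275 = 1.0085.

1.0085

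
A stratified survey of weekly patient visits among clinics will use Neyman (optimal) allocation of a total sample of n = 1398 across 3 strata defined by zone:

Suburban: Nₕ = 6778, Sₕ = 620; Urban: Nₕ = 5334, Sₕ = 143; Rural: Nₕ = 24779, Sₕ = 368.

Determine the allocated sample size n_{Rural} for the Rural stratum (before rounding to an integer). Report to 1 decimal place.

905.1

Neyman allocation: nₕ = n·NₕSₕ / Σⱼ NⱼSⱼ.
Σ NⱼSⱼ = 6778·620 + 5334·143 + 24779·368 = 1.4083794 × 10^7.
n_{Rural} = 1398·24779·368 / (1.4083794 × 10^7) = 905.1.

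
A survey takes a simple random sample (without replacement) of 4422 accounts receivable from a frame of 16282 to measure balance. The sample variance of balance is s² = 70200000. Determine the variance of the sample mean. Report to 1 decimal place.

Under SRS without replacement, Var(ȳ) = (1 − f)·s²/n with f = n/N = 4422/16282 = 0.27158826.
Var(ȳ) = (1 − 0.27158826)·70200000/4422 = 0.72841174·15875.17 = 11563.66.

11563.7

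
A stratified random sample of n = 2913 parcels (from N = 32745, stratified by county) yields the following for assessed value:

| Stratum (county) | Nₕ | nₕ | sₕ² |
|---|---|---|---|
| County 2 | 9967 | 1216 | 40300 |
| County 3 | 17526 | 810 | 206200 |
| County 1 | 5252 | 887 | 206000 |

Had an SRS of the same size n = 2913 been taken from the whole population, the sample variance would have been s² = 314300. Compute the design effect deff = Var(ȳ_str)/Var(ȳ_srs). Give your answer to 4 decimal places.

Var(ȳ_str) = Σ Wₕ²(1−fₕ)sₕ²/nₕ with Wₕ = Nₕ/32745:
  County 2: (9967/32745)²·(1−1216/9967)·40300/1216 = 2.695899
  County 3: (17526/32745)²·(1−810/17526)·206200/810 = 69.555075
  County 1: (5252/32745)²·(1−887/5252)·206000/887 = 4.9654953
  → Var(ȳ_str) = 77.216469.
Var(ȳ_srs) = (1 − 2913/32745)·314300/2913 = 98.297228.
deff = 77.216469 / 98.297228 = 0.7855.

0.7855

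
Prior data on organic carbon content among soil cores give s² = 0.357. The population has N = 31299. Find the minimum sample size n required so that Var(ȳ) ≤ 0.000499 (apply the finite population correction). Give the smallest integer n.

Without fpc, n₀ = s²/D = 0.357/0.000499 = 715.4309.
With fpc, (1 − n/N)·s²/n ≤ D requires n ≥ n₀/(1 + n₀/N) = 715.4309/(1 + 715.4309/31299) = 699.4431.
Rounding up, n = 700.

700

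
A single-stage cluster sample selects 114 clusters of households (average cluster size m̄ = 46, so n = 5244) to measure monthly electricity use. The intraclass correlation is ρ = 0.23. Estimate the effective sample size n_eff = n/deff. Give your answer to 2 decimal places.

deff = 1 + (46 − 1)·0.23 = 1 + 10.35 = 11.35.
n_eff = 5244 / 11.35 = 462.03.

462.03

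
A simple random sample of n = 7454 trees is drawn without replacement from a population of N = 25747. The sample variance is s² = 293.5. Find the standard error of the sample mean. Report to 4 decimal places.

Under SRS without replacement, Var(ȳ) = (1 − f)·s²/n with f = n/N = 7454/25747 = 0.28950946.
Var(ȳ) = (1 − 0.28950946)·293.5/7454 = 0.71049054·0.039374832 = 0.027975446.
SE(ȳ) = √(0.027975446) = 0.1673.

0.1673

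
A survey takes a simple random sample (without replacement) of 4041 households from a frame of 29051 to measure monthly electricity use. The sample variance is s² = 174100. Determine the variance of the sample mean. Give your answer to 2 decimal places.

Under SRS without replacement, Var(ȳ) = (1 − f)·s²/n with f = n/N = 4041/29051 = 0.13910020.
Var(ȳ) = (1 − 0.13910020)·174100/4041 = 0.86089980·43.083395 = 37.090486.

37.09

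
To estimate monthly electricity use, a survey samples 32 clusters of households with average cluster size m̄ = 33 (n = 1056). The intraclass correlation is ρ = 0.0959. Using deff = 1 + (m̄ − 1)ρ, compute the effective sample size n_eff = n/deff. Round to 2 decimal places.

deff = 1 + (33 − 1)·0.0959 = 1 + 3.0688 = 4.0688.
n_eff = 1056 / 4.0688 = 259.54.

259.54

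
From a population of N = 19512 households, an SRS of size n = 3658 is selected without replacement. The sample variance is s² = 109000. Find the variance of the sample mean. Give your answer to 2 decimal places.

Under SRS without replacement, Var(ȳ) = (1 − f)·s²/n with f = n/N = 3658/19512 = 0.18747437.
Var(ȳ) = (1 − 0.18747437)·109000/3658 = 0.81252563·29.797704 = 24.211398.

24.21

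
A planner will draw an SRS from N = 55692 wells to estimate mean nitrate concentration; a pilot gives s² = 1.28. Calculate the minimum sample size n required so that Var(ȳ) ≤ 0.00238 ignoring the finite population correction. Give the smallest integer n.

Without fpc, n₀ = s²/D = 1.28/0.00238 = 537.8151.
Rounding up, n = 538.

538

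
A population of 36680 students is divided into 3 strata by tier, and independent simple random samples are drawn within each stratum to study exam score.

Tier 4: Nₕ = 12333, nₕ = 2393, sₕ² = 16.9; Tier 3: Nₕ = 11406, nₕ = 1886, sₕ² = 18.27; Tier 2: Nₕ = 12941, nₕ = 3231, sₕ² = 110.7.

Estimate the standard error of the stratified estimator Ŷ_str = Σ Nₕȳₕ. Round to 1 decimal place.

2494.6

Var(Ŷ_str) = Σₕ Nₕ²(1 − fₕ)sₕ²/nₕ.
Tier 4: 12333²·(1 − 2393/12333)·16.9/2393 = 865763.2.
Tier 3: 11406²·(1 − 1886/11406)·18.27/1886 = 1.0518824 × 10^6.
Tier 2: 12941²·(1 − 3231/12941)·110.7/3231 = 4.3052436 × 10^6.
Sum = 6.2228892 × 10^6.
SE = √(6.2228892 × 10^6) = 2494.6.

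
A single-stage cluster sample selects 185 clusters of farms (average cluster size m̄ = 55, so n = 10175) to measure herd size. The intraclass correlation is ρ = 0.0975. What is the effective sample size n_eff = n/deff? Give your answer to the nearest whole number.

deff = 1 + (55 − 1)·0.0975 = 1 + 5.265 = 6.265.
n_eff = 10175 / 6.265 = 1624.

1624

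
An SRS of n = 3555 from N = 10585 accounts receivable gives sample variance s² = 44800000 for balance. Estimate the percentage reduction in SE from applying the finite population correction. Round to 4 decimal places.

f = n/N = 3555/10585 = 0.33585262.
SE_no-fpc = √(s²/n) = 112.25849; SE_fpc = √((1−f)s²/n) = 91.485325.
Ratio = √(1−f) = 0.81495238. Reduction = 100·(1 − 0.81495238) = 18.5048%.

18.5048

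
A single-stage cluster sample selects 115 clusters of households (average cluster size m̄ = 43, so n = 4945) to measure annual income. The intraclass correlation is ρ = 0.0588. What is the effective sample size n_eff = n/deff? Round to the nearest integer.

deff = 1 + (43 − 1)·0.0588 = 1 + 2.4696 = 3.4696.
n_eff = 4945 / 3.4696 = 1425.

1425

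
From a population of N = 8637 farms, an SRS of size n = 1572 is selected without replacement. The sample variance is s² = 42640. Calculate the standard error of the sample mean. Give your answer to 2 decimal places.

4.71

Under SRS without replacement, Var(ȳ) = (1 − f)·s²/n with f = n/N = 1572/8637 = 0.18200764.
Var(ȳ) = (1 − 0.18200764)·42640/1572 = 0.81799236·27.124682 = 22.187783.
SE(ȳ) = √(22.187783) = 4.71.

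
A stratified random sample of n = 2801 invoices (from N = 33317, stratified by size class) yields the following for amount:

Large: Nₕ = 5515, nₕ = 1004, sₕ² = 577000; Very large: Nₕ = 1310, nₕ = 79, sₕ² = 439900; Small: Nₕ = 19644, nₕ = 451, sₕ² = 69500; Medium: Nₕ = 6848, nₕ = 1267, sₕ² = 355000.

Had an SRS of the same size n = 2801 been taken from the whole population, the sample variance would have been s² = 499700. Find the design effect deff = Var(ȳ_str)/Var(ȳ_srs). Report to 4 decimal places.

Var(ȳ_str) = Σ Wₕ²(1−fₕ)sₕ²/nₕ with Wₕ = Nₕ/33317:
  Large: (5515/33317)²·(1−1004/5515)·577000/1004 = 12.88038
  Very large: (1310/33317)²·(1−79/1310)·439900/79 = 8.0895515
  Small: (19644/33317)²·(1−451/19644)·69500/451 = 52.341875
  Medium: (6848/33317)²·(1−1267/6848)·355000/1267 = 9.6470768
  → Var(ȳ_str) = 82.958883.
Var(ȳ_srs) = (1 − 2801/33317)·499700/2801 = 163.40222.
deff = 82.958883 / 163.40222 = 0.5077.

0.5077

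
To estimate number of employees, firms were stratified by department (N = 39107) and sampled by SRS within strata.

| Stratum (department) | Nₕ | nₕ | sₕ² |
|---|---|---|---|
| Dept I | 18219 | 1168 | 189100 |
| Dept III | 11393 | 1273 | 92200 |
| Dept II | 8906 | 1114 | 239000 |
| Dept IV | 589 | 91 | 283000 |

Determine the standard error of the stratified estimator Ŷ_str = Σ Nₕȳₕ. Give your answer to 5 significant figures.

Var(Ŷ_str) = Σₕ Nₕ²(1 − fₕ)sₕ²/nₕ.
Dept I: 18219²·(1 − 1168/18219)·189100/1168 = 5.0294799 × 10^10.
Dept III: 11393²·(1 − 1273/11393)·92200/1273 = 8.3506663 × 10^9.
Dept II: 8906²·(1 − 1114/8906)·239000/1114 = 1.4888274 × 10^10.
Dept IV: 589²·(1 − 91/589)·283000/91 = 9.1219919 × 10^8.
Sum = 7.4445938 × 10^10.
SE = √(7.4445938 × 10^10) = 272850.

272850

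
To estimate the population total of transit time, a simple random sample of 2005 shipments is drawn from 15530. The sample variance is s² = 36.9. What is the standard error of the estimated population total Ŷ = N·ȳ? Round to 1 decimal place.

Var(Ŷ) = N²·Var(ȳ) = N²·(1 − n/N)·s²/n.
f = 2005/15530 = 0.12910496; Var(ȳ) = 0.87089504·36.9/2005 = 0.016027944.
Var(Ŷ) = 15530² · 0.016027944 = 3.865634 × 10^6.
SE(Ŷ) = √(3.865634 × 10^6) = 1966.1.

1966.1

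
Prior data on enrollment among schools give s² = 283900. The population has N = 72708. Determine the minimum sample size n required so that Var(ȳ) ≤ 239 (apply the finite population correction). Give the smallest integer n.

Without fpc, n₀ = s²/D = 283900/239 = 1187.8661.
With fpc, (1 − n/N)·s²/n ≤ D requires n ≥ n₀/(1 + n₀/N) = 1187.8661/(1 + 1187.8661/72708) = 1168.7713.
Rounding up, n = 1169.

1169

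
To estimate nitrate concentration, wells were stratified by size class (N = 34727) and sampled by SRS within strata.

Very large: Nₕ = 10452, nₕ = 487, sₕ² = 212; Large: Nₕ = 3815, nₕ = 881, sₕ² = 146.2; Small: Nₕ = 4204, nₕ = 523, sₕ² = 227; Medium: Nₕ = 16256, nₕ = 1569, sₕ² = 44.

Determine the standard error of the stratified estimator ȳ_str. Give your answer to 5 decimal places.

0.22418

Var(ȳ_str) = Σₕ Wₕ²(1 − fₕ)sₕ²/nₕ with Wₕ = Nₕ/N, N = 34727.
Very large: Wₕ = 0.30097619; term = 0.30097619²·(1 − 0.04659395)·212/487 = 0.037596643.
Large: Wₕ = 0.10985688; term = 0.10985688²·(1 − 0.23093054)·146.2/881 = 0.0015402513.
Small: Wₕ = 0.12105854; term = 0.12105854²·(1 − 0.12440533)·227/523 = 0.005569525.
Medium: Wₕ = 0.46810839; term = 0.46810839²·(1 − 0.09651821)·44/1569 = 0.0055519045.
Sum = 0.050258324.
SE = √(0.050258324) = 0.22418.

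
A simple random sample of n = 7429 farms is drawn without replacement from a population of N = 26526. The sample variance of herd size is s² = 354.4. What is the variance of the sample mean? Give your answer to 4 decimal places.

Under SRS without replacement, Var(ȳ) = (1 − f)·s²/n with f = n/N = 7429/26526 = 0.28006484.
Var(ȳ) = (1 − 0.28006484)·354.4/7429 = 0.71993516·0.04770494 = 0.034344464.

0.0343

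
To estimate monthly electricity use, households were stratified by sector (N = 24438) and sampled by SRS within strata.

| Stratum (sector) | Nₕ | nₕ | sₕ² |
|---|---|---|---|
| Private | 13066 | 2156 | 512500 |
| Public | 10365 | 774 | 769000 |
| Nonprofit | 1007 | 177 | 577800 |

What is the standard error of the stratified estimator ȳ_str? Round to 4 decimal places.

Var(ȳ_str) = Σₕ Wₕ²(1 − fₕ)sₕ²/nₕ with Wₕ = Nₕ/N, N = 24438.
Private: Wₕ = 0.53465914; term = 0.53465914²·(1 − 0.16500842)·512500/2156 = 56.738937.
Public: Wₕ = 0.42413454; term = 0.42413454²·(1 − 0.07467438)·769000/774 = 165.38163.
Nonprofit: Wₕ = 0.04120632; term = 0.04120632²·(1 − 0.17576961)·577800/177 = 4.5685724.
Sum = 226.68914.
SE = √(226.68914) = 15.0562.

15.0562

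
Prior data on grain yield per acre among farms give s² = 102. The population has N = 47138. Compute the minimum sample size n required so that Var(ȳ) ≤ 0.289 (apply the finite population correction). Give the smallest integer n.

351

Without fpc, n₀ = s²/D = 102/0.289 = 352.9412.
With fpc, (1 − n/N)·s²/n ≤ D requires n ≥ n₀/(1 + n₀/N) = 352.9412/(1 + 352.9412/47138) = 350.3182.
Rounding up, n = 351.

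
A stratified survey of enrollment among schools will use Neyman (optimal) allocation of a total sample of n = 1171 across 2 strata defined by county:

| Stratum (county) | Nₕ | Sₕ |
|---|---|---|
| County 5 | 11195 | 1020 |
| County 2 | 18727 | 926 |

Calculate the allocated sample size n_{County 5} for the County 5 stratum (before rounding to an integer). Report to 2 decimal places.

Neyman allocation: nₕ = n·NₕSₕ / Σⱼ NⱼSⱼ.
Σ NⱼSⱼ = 11195·1020 + 18727·926 = 2.8760102 × 10^7.
n_{County 5} = 1171·11195·1020 / (2.8760102 × 10^7) = 464.93.

464.93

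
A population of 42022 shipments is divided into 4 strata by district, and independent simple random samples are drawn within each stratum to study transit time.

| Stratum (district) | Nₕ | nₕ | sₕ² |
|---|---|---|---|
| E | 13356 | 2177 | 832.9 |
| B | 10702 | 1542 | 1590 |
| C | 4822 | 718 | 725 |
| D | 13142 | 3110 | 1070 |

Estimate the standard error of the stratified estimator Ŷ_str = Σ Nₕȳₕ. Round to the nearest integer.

14952

Var(Ŷ_str) = Σₕ Nₕ²(1 − fₕ)sₕ²/nₕ.
E: 13356²·(1 − 2177/13356)·832.9/2177 = 5.7123367 × 10^7.
B: 10702²·(1 − 1542/10702)·1590/1542 = 1.0108185 × 10^8.
C: 4822²·(1 − 718/4822)·725/718 = 1.9982422 × 10^7.
D: 13142²·(1 − 3110/13142)·1070/3110 = 4.535993 × 10^7.
Sum = 2.2354757 × 10^8.
SE = √(2.2354757 × 10^8) = 14952.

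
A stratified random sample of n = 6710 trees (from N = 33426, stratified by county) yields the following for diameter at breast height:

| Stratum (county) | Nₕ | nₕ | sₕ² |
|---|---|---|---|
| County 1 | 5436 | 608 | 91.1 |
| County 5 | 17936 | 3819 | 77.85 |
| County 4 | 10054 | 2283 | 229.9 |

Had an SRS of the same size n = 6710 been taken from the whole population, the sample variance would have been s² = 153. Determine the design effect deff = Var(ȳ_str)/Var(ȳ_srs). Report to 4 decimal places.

Var(ȳ_str) = Σ Wₕ²(1−fₕ)sₕ²/nₕ with Wₕ = Nₕ/33426:
  County 1: (5436/33426)²·(1−608/5436)·91.1/608 = 0.003519595
  County 5: (17936/33426)²·(1−3819/17936)·77.85/3819 = 0.0046196402
  County 4: (10054/33426)²·(1−2283/10054)·229.9/2283 = 0.0070417407
  → Var(ȳ_str) = 0.015180976.
Var(ȳ_srs) = (1 − 6710/33426)·153/6710 = 0.018224513.
deff = 0.015180976 / 0.018224513 = 0.8330.

0.8330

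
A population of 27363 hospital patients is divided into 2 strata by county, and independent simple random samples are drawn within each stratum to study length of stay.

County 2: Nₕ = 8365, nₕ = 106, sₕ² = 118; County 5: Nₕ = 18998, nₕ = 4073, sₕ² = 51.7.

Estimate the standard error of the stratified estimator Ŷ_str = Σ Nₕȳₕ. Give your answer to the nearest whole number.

8973

Var(Ŷ_str) = Σₕ Nₕ²(1 − fₕ)sₕ²/nₕ.
County 2: 8365²·(1 − 106/8365)·118/106 = 7.6907652 × 10^7.
County 5: 18998²·(1 − 4073/18998)·51.7/4073 = 3.5991368 × 10^6.
Sum = 8.0506789 × 10^7.
SE = √(8.0506789 × 10^7) = 8973.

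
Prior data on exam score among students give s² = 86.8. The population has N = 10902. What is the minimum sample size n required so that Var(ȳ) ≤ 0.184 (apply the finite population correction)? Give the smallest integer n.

453

Without fpc, n₀ = s²/D = 86.8/0.184 = 471.7391.
With fpc, (1 − n/N)·s²/n ≤ D requires n ≥ n₀/(1 + n₀/N) = 471.7391/(1 + 471.7391/10902) = 452.1732.
Rounding up, n = 453.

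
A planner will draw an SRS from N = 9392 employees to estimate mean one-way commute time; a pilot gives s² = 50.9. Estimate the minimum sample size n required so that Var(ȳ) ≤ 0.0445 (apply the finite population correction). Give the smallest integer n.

Without fpc, n₀ = s²/D = 50.9/0.0445 = 1143.8202.
With fpc, (1 − n/N)·s²/n ≤ D requires n ≥ n₀/(1 + n₀/N) = 1143.8202/(1 + 1143.8202/9392) = 1019.6415.
Rounding up, n = 1020.

1020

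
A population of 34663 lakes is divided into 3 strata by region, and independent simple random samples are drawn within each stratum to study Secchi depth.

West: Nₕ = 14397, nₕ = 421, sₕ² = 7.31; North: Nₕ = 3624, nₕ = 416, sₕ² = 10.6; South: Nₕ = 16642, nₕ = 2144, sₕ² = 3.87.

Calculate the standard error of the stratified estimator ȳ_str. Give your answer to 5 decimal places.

Var(ȳ_str) = Σₕ Wₕ²(1 − fₕ)sₕ²/nₕ with Wₕ = Nₕ/N, N = 34663.
West: Wₕ = 0.41534201; term = 0.41534201²·(1 − 0.02924220)·7.31/421 = 0.0029077555.
North: Wₕ = 0.10454952; term = 0.10454952²·(1 − 0.11479029)·10.6/416 = 2.4654874 × 10^-4.
South: Wₕ = 0.48010847; term = 0.48010847²·(1 − 0.12883067)·3.87/2144 = 3.6246619 × 10^-4.
Sum = 0.0035167704.
SE = √(0.0035167704) = 0.05930.

0.05930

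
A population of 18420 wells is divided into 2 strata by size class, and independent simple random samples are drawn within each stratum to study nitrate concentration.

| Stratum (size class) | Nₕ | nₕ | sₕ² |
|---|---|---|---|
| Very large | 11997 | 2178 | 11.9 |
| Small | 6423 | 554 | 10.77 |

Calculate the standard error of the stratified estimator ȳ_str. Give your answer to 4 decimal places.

0.0637

Var(ȳ_str) = Σₕ Wₕ²(1 − fₕ)sₕ²/nₕ with Wₕ = Nₕ/N, N = 18420.
Very large: Wₕ = 0.65130293; term = 0.65130293²·(1 − 0.18154539)·11.9/2178 = 0.0018969232.
Small: Wₕ = 0.34869707; term = 0.34869707²·(1 − 0.08625253)·10.77/554 = 0.0021598755.
Sum = 0.0040567987.
SE = √(0.0040567987) = 0.0637.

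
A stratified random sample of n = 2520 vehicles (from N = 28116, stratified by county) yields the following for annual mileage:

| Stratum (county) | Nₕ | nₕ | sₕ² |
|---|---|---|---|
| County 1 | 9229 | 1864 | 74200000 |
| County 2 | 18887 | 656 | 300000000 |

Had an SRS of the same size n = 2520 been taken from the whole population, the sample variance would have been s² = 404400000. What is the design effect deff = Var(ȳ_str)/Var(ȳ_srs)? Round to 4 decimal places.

Var(ȳ_str) = Σ Wₕ²(1−fₕ)sₕ²/nₕ with Wₕ = Nₕ/28116:
  County 1: (9229/28116)²·(1−1864/9229)·74200000/1864 = 3422.7748
  County 2: (18887/28116)²·(1−656/18887)·300000000/656 = 199197.47
  → Var(ȳ_str) = 202620.24.
Var(ȳ_srs) = (1 − 2520/28116)·404400000/2520 = 146092.92.
deff = 202620.24 / 146092.92 = 1.3869.

1.3869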